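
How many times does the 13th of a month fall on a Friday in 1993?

The 13th falls on a Friday when the month's 13th has weekday Fri.
Jan 13 is Wed; Feb 13 is Sat; Mar 13 is Sat; Apr 13 is Tue; May 13 is Thu; Jun 13 is Sun; Jul 13 is Tue; Aug 13 is Fri ✓; Sep 13 is Mon; Oct 13 is Wed; Nov 13 is Sat; Dec 13 is Mon.
Friday the 13ths: Aug.

1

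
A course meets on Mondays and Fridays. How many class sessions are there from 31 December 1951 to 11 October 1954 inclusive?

291

31 December 1951 is a Monday.
From 31 December 1951 to 11 October 1954 is 1016 days inclusive.
1016 = 7 × 145 + 1, so there are 145 full weeks plus 1 extra day.
Each full week contributes 2 days from the set (Mon, Fri): 145 × 2 = 290.
The 1 extra day is Mon — 1 of them qualifies.
Total: 290 + 1 = 291.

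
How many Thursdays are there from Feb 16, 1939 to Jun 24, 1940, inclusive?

71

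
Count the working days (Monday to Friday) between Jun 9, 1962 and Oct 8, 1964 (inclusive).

Jun 9, 1962 is a Saturday.
The range spans 853 days (inclusive of both endpoints).
853 = 7 × 121 + 6, so there are 121 full weeks plus 6 extra days.
Each full week contributes 5 weekdays (Mon–Fri): 121 × 5 = 605.
The 6 extra days are Saturday, Sunday, Monday, Tuesday, Wednesday, Thursday — 4 of them qualify.
Total: 605 + 4 = 609.

609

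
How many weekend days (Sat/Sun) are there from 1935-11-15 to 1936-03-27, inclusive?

38

1935-11-15 is a Friday.
From 1935-11-15 to 1936-03-27 is 134 days inclusive.
134 = 7 × 19 + 1, so there are 19 full weeks plus 1 extra day.
Each full week contributes 2 weekend days (Sat, Sun): 19 × 2 = 38.
The 1 extra day is Friday — none qualify.
Total: 38 + 0 = 38.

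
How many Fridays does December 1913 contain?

1913-12-01 is a Monday.
The range spans 31 days (inclusive of both endpoints).
31 = 7 × 4 + 3, so there are 4 full weeks plus 3 extra days.
Each full week contributes one Friday: 4 so far.
The 3 extra days are Mon, Tue, Wed — none qualify.
Total: 4 + 0 = 4.

4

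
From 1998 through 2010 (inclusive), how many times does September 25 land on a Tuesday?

2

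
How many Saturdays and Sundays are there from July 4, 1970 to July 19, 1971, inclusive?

110

July 4, 1970 is a Saturday.
That's 381 days from start to end, counting both.
381 = 7 × 54 + 3, so there are 54 full weeks plus 3 extra days.
Each full week contributes 2 weekend days (Sat, Sun): 54 × 2 = 108.
The 3 extra days are Sat, Sun, Mon — 2 of them qualify.
Total: 108 + 2 = 110.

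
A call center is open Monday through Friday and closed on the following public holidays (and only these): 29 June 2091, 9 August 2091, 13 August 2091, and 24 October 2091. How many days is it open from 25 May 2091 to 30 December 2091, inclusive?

25 May 2091 is a Friday.
That's 220 days from start to end, counting both.
220 = 7 × 31 + 3, so there are 31 full weeks plus 3 extra days.
Each full week contributes 5 weekdays (Mon–Fri): 31 × 5 = 155.
The 3 extra days are Friday, Saturday, Sunday — 1 of them qualifies.
Total: 155 + 1 = 156.
Holidays: 29 June 2091 (Fri); 9 August 2091 (Thu); 13 August 2091 (Mon); 24 October 2091 (Wed).
All 4 holidays fall on weekdays, so subtract 4.
Business days: 156 − 4 = 152.

152 working days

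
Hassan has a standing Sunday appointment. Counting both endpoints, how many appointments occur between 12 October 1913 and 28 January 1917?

12 October 1913 is a Sunday.
From 12 October 1913 to 28 January 1917 is 1205 days inclusive.
1205 = 7 × 172 + 1, so there are 172 full weeks plus 1 extra day.
Each full week contributes one Sunday: 172 so far.
The 1 extra day is Sunday — 1 of them qualifies.
Total: 172 + 1 = 173.

173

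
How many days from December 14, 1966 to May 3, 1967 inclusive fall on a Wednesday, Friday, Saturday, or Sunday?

81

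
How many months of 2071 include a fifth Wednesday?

4

A month has five Wednesdays exactly when Wednesday falls within its first (length − 28) days.
Jan: 31 days, starts Thu → 5 of Thu, Fri, Sat
Feb: 28 days, starts Sun → 5 of (none)
Mar: 31 days, starts Sun → 5 of Sun, Mon, Tue
Apr: 30 days, starts Wed → 5 of Wed, Thu ✓
May: 31 days, starts Fri → 5 of Fri, Sat, Sun
Jun: 30 days, starts Mon → 5 of Mon, Tue
Jul: 31 days, starts Wed → 5 of Wed, Thu, Fri ✓
Aug: 31 days, starts Sat → 5 of Sat, Sun, Mon
Sep: 30 days, starts Tue → 5 of Tue, Wed ✓
Oct: 31 days, starts Thu → 5 of Thu, Fri, Sat
Nov: 30 days, starts Sun → 5 of Sun, Mon
Dec: 31 days, starts Tue → 5 of Tue, Wed, Thu ✓
Months with five Wednesdays: Apr, Jul, Sep, Dec.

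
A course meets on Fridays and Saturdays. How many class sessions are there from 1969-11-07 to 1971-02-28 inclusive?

138

1969-11-07 is a Friday.
The range spans 479 days (inclusive of both endpoints).
479 = 7 × 68 + 3, so there are 68 full weeks plus 3 extra days.
Each full week contributes 2 days from the set (Fri, Sat): 68 × 2 = 136.
The 3 extra days are Friday, Saturday, Sunday — 2 of them qualify.
Total: 136 + 2 = 138.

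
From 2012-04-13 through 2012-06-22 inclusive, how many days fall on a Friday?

11 Fridays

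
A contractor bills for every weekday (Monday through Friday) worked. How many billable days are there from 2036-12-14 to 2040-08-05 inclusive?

950 weekdays

2036-12-14 is a Sunday.
From 2036-12-14 to 2040-08-05 is 1331 days inclusive.
1331 = 7 × 190 + 1, so there are 190 full weeks plus 1 extra day.
Each full week contributes 5 weekdays (Mon–Fri): 190 × 5 = 950.
The 1 extra day is Sun — none qualify.
Total: 950 + 0 = 950.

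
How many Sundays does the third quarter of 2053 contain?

1 July 2053 is a Tuesday.
That's 92 days from start to end, counting both.
92 = 7 × 13 + 1, so there are 13 full weeks plus 1 extra day.
Each full week contributes one Sunday: 13 so far.
The 1 extra day is Tuesday — none qualify.
Total: 13 + 0 = 13.

13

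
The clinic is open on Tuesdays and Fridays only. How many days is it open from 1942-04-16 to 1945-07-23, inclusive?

341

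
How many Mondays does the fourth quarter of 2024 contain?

1 October 2024 is a Tuesday.
From 1 October 2024 to 31 December 2024 is 92 days inclusive.
92 = 7 × 13 + 1, so there are 13 full weeks plus 1 extra day.
Each full week contributes one Monday: 13 so far.
The 1 extra day is Tuesday — none qualify.
Total: 13 + 0 = 13.

13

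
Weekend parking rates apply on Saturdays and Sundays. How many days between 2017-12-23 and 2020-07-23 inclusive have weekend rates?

270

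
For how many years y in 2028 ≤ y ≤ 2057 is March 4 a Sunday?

Day of week of March 4 in each year:
2028: Sat, 2029: Sun ✓, 2030: Mon, 2031: Tue, 2032: Thu, 2033: Fri, 2034: Sat, 2035: Sun ✓, 2036: Tue, 2037: Wed, 2038: Thu, 2039: Fri, 2040: Sun ✓, 2041: Mon, 2042: Tue, 2043: Wed, 2044: Fri, 2045: Sat, 2046: Sun ✓, 2047: Mon, 2048: Wed, 2049: Thu, 2050: Fri, 2051: Sat, 2052: Mon, 2053: Tue, 2054: Wed, 2055: Thu, 2056: Sat, 2057: Sun ✓
Sundays: 2029, 2035, 2040, 2046, 2057.

5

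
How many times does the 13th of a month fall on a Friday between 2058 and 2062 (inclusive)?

8

Friday-the-13ths by year:
2058: Sep, Dec
2059: Jun
2060: Feb, Aug
2061: May
2062: Jan, Oct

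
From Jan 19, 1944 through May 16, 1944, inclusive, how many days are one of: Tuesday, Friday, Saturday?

Jan 19, 1944 is a Wednesday.
The range spans 119 days (inclusive of both endpoints).
119 = 7 × 17, so the span is exactly 17 full weeks.
Each full week contributes 3 days from the set (Tue, Fri, Sat): 17 × 3 = 51.
Total: 51.

51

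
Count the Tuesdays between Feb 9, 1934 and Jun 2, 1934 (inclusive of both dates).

16

Feb 9, 1934 is a Friday.
That's 114 days from start to end, counting both.
114 = 7 × 16 + 2, so there are 16 full weeks plus 2 extra days.
Each full week contributes one Tuesday: 16 so far.
The 2 extra days are Friday, Saturday — none qualify.
Total: 16 + 0 = 16.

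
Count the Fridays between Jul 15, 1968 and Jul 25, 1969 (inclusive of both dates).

54 Fridays

Jul 15, 1968 is a Monday.
The range spans 376 days (inclusive of both endpoints).
376 = 7 × 53 + 5, so there are 53 full weeks plus 5 extra days.
Each full week contributes one Friday: 53 so far.
The 5 extra days are Mon, Tue, Wed, Thu, Fri — 1 of them qualifies.
Total: 53 + 1 = 54.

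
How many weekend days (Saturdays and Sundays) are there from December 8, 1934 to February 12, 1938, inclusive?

December 8, 1934 is a Saturday.
From December 8, 1934 to February 12, 1938 is 1163 days inclusive.
1163 = 7 × 166 + 1, so there are 166 full weeks plus 1 extra day.
Each full week contributes 2 weekend days (Sat, Sun): 166 × 2 = 332.
The 1 extra day is Saturday — 1 of them qualifies.
Total: 332 + 1 = 333.

333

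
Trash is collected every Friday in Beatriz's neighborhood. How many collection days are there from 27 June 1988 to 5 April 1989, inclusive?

27 June 1988 is a Monday.
The range spans 283 days (inclusive of both endpoints).
283 = 7 × 40 + 3, so there are 40 full weeks plus 3 extra days.
Each full week contributes one Friday: 40 so far.
The 3 extra days are Monday, Tuesday, Wednesday — none qualify.
Total: 40 + 0 = 40.

40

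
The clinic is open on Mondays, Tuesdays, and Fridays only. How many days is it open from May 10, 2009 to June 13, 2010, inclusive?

171

May 10, 2009 is a Sunday.
The range spans 400 days (inclusive of both endpoints).
400 = 7 × 57 + 1, so there are 57 full weeks plus 1 extra day.
Each full week contributes 3 days from the set (Mon, Tue, Fri): 57 × 3 = 171.
The 1 extra day is Sun — none qualify.
Total: 171 + 0 = 171.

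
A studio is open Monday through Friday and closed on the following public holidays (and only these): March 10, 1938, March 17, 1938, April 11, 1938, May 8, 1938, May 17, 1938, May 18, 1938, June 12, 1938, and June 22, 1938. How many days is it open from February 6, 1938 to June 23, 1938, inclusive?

February 6, 1938 is a Sunday.
That's 138 days from start to end, counting both.
138 = 7 × 19 + 5, so there are 19 full weeks plus 5 extra days.
Each full week contributes 5 weekdays (Mon–Fri): 19 × 5 = 95.
The 5 extra days are Sun, Mon, Tue, Wed, Thu — 4 of them qualify.
Total: 95 + 4 = 99.
Holidays: March 10, 1938 (Thu); March 17, 1938 (Thu); April 11, 1938 (Mon); May 8, 1938 (Sun); May 17, 1938 (Tue); May 18, 1938 (Wed); June 12, 1938 (Sun); June 22, 1938 (Wed).
6 of the 8 holidays fall on weekdays; the rest are weekends and were already excluded.
Business days: 99 − 6 = 93.

93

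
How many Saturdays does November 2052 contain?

5

1 November 2052 is a Friday.
The range spans 30 days (inclusive of both endpoints).
30 = 7 × 4 + 2, so there are 4 full weeks plus 2 extra days.
Each full week contributes one Saturday: 4 so far.
The 2 extra days are Friday, Saturday — 1 of them qualifies.
Total: 4 + 1 = 5.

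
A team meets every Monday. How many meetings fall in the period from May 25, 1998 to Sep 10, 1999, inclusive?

May 25, 1998 is a Monday.
That's 474 days from start to end, counting both.
474 = 7 × 67 + 5, so there are 67 full weeks plus 5 extra days.
Each full week contributes one Monday: 67 so far.
The 5 extra days are Mon, Tue, Wed, Thu, Fri — 1 of them qualifies.
Total: 67 + 1 = 68.

68 Mondays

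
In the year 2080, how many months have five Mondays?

A month has five Mondays exactly when Monday falls within its first (length − 28) days.
Jan: 31 days, starts Mon → 5 of Mon, Tue, Wed ✓
Feb: 29 days, starts Thu → 5 of Thu
Mar: 31 days, starts Fri → 5 of Fri, Sat, Sun
Apr: 30 days, starts Mon → 5 of Mon, Tue ✓
May: 31 days, starts Wed → 5 of Wed, Thu, Fri
Jun: 30 days, starts Sat → 5 of Sat, Sun
Jul: 31 days, starts Mon → 5 of Mon, Tue, Wed ✓
Aug: 31 days, starts Thu → 5 of Thu, Fri, Sat
Sep: 30 days, starts Sun → 5 of Sun, Mon ✓
Oct: 31 days, starts Tue → 5 of Tue, Wed, Thu
Nov: 30 days, starts Fri → 5 of Fri, Sat
Dec: 31 days, starts Sun → 5 of Sun, Mon, Tue ✓
Months with five Mondays: Jan, Apr, Jul, Sep, Dec.

5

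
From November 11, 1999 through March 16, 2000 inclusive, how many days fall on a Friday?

18

November 11, 1999 is a Thursday.
That's 127 days from start to end, counting both.
127 = 7 × 18 + 1, so there are 18 full weeks plus 1 extra day.
Each full week contributes one Friday: 18 so far.
The 1 extra day is Thu — none qualify.
Total: 18 + 0 = 18.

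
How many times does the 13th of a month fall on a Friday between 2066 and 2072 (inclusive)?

12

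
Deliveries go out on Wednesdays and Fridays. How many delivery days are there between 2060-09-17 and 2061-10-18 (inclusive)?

2060-09-17 is a Friday.
The range spans 397 days (inclusive of both endpoints).
397 = 7 × 56 + 5, so there are 56 full weeks plus 5 extra days.
Each full week contributes 2 days from the set (Wed, Fri): 56 × 2 = 112.
The 5 extra days are Friday, Saturday, Sunday, Monday, Tuesday — 1 of them qualifies.
Total: 112 + 1 = 113.

113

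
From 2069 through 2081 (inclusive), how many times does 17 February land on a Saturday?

2

Day of week of February 17 in each year:
2069: Sun, 2070: Mon, 2071: Tue, 2072: Wed, 2073: Fri, 2074: Sat ✓, 2075: Sun, 2076: Mon, 2077: Wed, 2078: Thu, 2079: Fri, 2080: Sat ✓, 2081: Mon
Saturdays: 2074, 2080.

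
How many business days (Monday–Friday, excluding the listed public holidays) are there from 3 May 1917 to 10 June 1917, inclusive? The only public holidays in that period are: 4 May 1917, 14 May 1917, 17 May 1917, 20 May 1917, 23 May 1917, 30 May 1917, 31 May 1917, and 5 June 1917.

20 business days

3 May 1917 is a Thursday.
That's 39 days from start to end, counting both.
39 = 7 × 5 + 4, so there are 5 full weeks plus 4 extra days.
Each full week contributes 5 weekdays (Mon–Fri): 5 × 5 = 25.
The 4 extra days are Thu, Fri, Sat, Sun — 2 of them qualify.
Total: 25 + 2 = 27.
Holidays: 4 May 1917 (Fri); 14 May 1917 (Mon); 17 May 1917 (Thu); 20 May 1917 (Sun); 23 May 1917 (Wed); 30 May 1917 (Wed); 31 May 1917 (Thu); 5 June 1917 (Tue).
7 of the 8 holidays fall on weekdays; the rest are weekends and were already excluded.
Business days: 27 − 7 = 20.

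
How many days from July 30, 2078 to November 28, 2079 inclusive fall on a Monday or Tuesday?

140

July 30, 2078 is a Saturday.
The range spans 487 days (inclusive of both endpoints).
487 = 7 × 69 + 4, so there are 69 full weeks plus 4 extra days.
Each full week contributes 2 days from the set (Mon, Tue): 69 × 2 = 138.
The 4 extra days are Saturday, Sunday, Monday, Tuesday — 2 of them qualify.
Total: 138 + 2 = 140.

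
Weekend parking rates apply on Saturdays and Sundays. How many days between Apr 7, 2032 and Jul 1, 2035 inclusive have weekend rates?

Apr 7, 2032 is a Wednesday.
From Apr 7, 2032 to Jul 1, 2035 is 1181 days inclusive.
1181 = 7 × 168 + 5, so there are 168 full weeks plus 5 extra days.
Each full week contributes 2 weekend days (Sat, Sun): 168 × 2 = 336.
The 5 extra days are Wed, Thu, Fri, Sat, Sun — 2 of them qualify.
Total: 336 + 2 = 338.

338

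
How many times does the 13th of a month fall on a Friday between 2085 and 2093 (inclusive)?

16

Friday-the-13ths by year:
2085: Apr, Jul
2086: Sep, Dec
2087: Jun
2088: Feb, Aug
2089: May
2090: Jan, Oct
2091: Apr, Jul
2092: Jun
2093: Feb, Mar, Nov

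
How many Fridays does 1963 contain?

52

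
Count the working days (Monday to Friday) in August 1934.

23 weekdays

Aug 1, 1934 is a Wednesday.
That's 31 days from start to end, counting both.
31 = 7 × 4 + 3, so there are 4 full weeks plus 3 extra days.
Each full week contributes 5 weekdays (Mon–Fri): 4 × 5 = 20.
The 3 extra days are Wednesday, Thursday, Friday — 3 of them qualify.
Total: 20 + 3 = 23.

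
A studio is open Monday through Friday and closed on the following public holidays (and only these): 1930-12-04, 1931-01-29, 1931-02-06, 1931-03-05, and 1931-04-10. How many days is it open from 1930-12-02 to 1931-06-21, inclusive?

139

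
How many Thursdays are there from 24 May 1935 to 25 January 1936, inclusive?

35 Thursdays

24 May 1935 is a Friday.
The range spans 247 days (inclusive of both endpoints).
247 = 7 × 35 + 2, so there are 35 full weeks plus 2 extra days.
Each full week contributes one Thursday: 35 so far.
The 2 extra days are Friday, Saturday — none qualify.
Total: 35 + 0 = 35.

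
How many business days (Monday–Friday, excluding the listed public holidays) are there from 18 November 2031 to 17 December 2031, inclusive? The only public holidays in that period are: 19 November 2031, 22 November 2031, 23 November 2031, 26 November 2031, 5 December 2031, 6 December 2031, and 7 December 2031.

18 November 2031 is a Tuesday.
That's 30 days from start to end, counting both.
30 = 7 × 4 + 2, so there are 4 full weeks plus 2 extra days.
Each full week contributes 5 weekdays (Mon–Fri): 4 × 5 = 20.
The 2 extra days are Tuesday, Wednesday — 2 of them qualify.
Total: 20 + 2 = 22.
Holidays: 19 November 2031 (Wed); 22 November 2031 (Sat); 23 November 2031 (Sun); 26 November 2031 (Wed); 5 December 2031 (Fri); 6 December 2031 (Sat); 7 December 2031 (Sun).
3 of the 7 holidays fall on weekdays; the rest are weekends and were already excluded.
Business days: 22 − 3 = 19.

19 business days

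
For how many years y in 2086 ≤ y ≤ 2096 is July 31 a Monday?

1

Day of week of July 31 in each year:
2086: Wed, 2087: Thu, 2088: Sat, 2089: Sun, 2090: Mon ✓, 2091: Tue, 2092: Thu, 2093: Fri, 2094: Sat, 2095: Sun, 2096: Tue
Mondays: 2090.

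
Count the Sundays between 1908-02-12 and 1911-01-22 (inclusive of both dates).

1908-02-12 is a Wednesday.
The range spans 1076 days (inclusive of both endpoints).
1076 = 7 × 153 + 5, so there are 153 full weeks plus 5 extra days.
Each full week contributes one Sunday: 153 so far.
The 5 extra days are Wed, Thu, Fri, Sat, Sun — 1 of them qualifies.
Total: 153 + 1 = 154.

154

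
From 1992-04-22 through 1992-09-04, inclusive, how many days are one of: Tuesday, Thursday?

39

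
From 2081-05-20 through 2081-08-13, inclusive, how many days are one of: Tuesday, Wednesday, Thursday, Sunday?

50

2081-05-20 is a Tuesday.
That's 86 days from start to end, counting both.
86 = 7 × 12 + 2, so there are 12 full weeks plus 2 extra days.
Each full week contributes 4 days from the set (Tue, Wed, Thu, Sun): 12 × 4 = 48.
The 2 extra days are Tuesday, Wednesday — 2 of them qualify.
Total: 48 + 2 = 50.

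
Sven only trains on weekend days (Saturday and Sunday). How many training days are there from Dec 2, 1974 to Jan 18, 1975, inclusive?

13

Dec 2, 1974 is a Monday.
That's 48 days from start to end, counting both.
48 = 7 × 6 + 6, so there are 6 full weeks plus 6 extra days.
Each full week contributes 2 weekend days (Sat, Sun): 6 × 2 = 12.
The 6 extra days are Monday, Tuesday, Wednesday, Thursday, Friday, Saturday — 1 of them qualifies.
Total: 12 + 1 = 13.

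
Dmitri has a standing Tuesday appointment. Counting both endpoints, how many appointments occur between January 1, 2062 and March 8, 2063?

62

January 1, 2062 is a Sunday.
The range spans 432 days (inclusive of both endpoints).
432 = 7 × 61 + 5, so there are 61 full weeks plus 5 extra days.
Each full week contributes one Tuesday: 61 so far.
The 5 extra days are Sun, Mon, Tue, Wed, Thu — 1 of them qualifies.
Total: 61 + 1 = 62.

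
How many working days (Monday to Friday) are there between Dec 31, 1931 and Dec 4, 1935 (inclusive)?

Dec 31, 1931 is a Thursday.
That's 1435 days from start to end, counting both.
1435 = 7 × 205, so the span is exactly 205 full weeks.
Each full week contributes 5 weekdays (Mon–Fri): 205 × 5 = 1025.
Total: 1025.

1025 weekdays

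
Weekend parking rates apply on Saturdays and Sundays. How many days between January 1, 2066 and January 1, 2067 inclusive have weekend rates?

105

January 1, 2066 is a Friday.
That's 366 days from start to end, counting both.
366 = 7 × 52 + 2, so there are 52 full weeks plus 2 extra days.
Each full week contributes 2 weekend days (Sat, Sun): 52 × 2 = 104.
The 2 extra days are Friday, Saturday — 1 of them qualifies.
Total: 104 + 1 = 105.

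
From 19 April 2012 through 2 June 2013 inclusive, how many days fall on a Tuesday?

58

19 April 2012 is a Thursday.
From 19 April 2012 to 2 June 2013 is 410 days inclusive.
410 = 7 × 58 + 4, so there are 58 full weeks plus 4 extra days.
Each full week contributes one Tuesday: 58 so far.
The 4 extra days are Thu, Fri, Sat, Sun — none qualify.
Total: 58 + 0 = 58.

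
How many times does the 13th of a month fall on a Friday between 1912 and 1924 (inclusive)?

Friday-the-13ths by year:
1912: Sep, Dec
1913: Jun
1914: Feb, Mar, Nov
1915: Aug
1916: Oct
1917: Apr, Jul
1918: Sep, Dec
1919: Jun
1920: Feb, Aug
1921: May
1922: Jan, Oct
1923: Apr, Jul
1924: Jun

21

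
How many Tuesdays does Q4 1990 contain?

13

1990-10-01 is a Monday.
From 1990-10-01 to 1990-12-31 is 92 days inclusive.
92 = 7 × 13 + 1, so there are 13 full weeks plus 1 extra day.
Each full week contributes one Tuesday: 13 so far.
The 1 extra day is Monday — none qualify.
Total: 13 + 0 = 13.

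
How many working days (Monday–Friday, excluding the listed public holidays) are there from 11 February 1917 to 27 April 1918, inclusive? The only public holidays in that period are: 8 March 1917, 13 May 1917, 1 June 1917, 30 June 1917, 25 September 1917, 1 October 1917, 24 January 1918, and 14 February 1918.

11 February 1917 is a Sunday.
The range spans 441 days (inclusive of both endpoints).
441 = 7 × 63, so the span is exactly 63 full weeks.
Each full week contributes 5 weekdays (Mon–Fri): 63 × 5 = 315.
Total: 315.
Holidays: 8 March 1917 (Thu); 13 May 1917 (Sun); 1 June 1917 (Fri); 30 June 1917 (Sat); 25 September 1917 (Tue); 1 October 1917 (Mon); 24 January 1918 (Thu); 14 February 1918 (Thu).
6 of the 8 holidays fall on weekdays; the rest are weekends and were already excluded.
Business days: 315 − 6 = 309.

309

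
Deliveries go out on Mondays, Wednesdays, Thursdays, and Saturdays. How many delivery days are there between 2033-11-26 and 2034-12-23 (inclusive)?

2033-11-26 is a Saturday.
That's 393 days from start to end, counting both.
393 = 7 × 56 + 1, so there are 56 full weeks plus 1 extra day.
Each full week contributes 4 days from the set (Mon, Wed, Thu, Sat): 56 × 4 = 224.
The 1 extra day is Saturday — 1 of them qualifies.
Total: 224 + 1 = 225.

225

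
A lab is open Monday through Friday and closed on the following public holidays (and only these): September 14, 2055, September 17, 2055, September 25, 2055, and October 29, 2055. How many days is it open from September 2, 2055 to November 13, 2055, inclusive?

49 working days

September 2, 2055 is a Thursday.
The range spans 73 days (inclusive of both endpoints).
73 = 7 × 10 + 3, so there are 10 full weeks plus 3 extra days.
Each full week contributes 5 weekdays (Mon–Fri): 10 × 5 = 50.
The 3 extra days are Thursday, Friday, Saturday — 2 of them qualify.
Total: 50 + 2 = 52.
Holidays: September 14, 2055 (Tue); September 17, 2055 (Fri); September 25, 2055 (Sat); October 29, 2055 (Fri).
3 of the 4 holidays fall on weekdays; the rest are weekends and were already excluded.
Business days: 52 − 3 = 49.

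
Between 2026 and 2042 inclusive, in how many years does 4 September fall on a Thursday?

Day of week of September 4 in each year:
2026: Fri, 2027: Sat, 2028: Mon, 2029: Tue, 2030: Wed, 2031: Thu ✓, 2032: Sat, 2033: Sun, 2034: Mon, 2035: Tue, 2036: Thu ✓, 2037: Fri, 2038: Sat, 2039: Sun, 2040: Tue, 2041: Wed, 2042: Thu ✓
Thursdays: 2031, 2036, 2042.

3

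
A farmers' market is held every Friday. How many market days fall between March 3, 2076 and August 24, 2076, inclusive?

25

March 3, 2076 is a Tuesday.
From March 3, 2076 to August 24, 2076 is 175 days inclusive.
175 = 7 × 25, so the span is exactly 25 full weeks.
Each full week contributes one Friday: 25 so far.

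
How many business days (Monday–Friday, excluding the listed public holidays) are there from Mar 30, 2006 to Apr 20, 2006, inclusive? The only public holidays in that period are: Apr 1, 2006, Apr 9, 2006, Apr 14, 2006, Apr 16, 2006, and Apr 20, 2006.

Mar 30, 2006 is a Thursday.
From Mar 30, 2006 to Apr 20, 2006 is 22 days inclusive.
22 = 7 × 3 + 1, so there are 3 full weeks plus 1 extra day.
Each full week contributes 5 weekdays (Mon–Fri): 3 × 5 = 15.
The 1 extra day is Thu — 1 of them qualifies.
Total: 15 + 1 = 16.
Holidays: Apr 1, 2006 (Sat); Apr 9, 2006 (Sun); Apr 14, 2006 (Fri); Apr 16, 2006 (Sun); Apr 20, 2006 (Thu).
2 of the 5 holidays fall on weekdays; the rest are weekends and were already excluded.
Business days: 16 − 2 = 14.

14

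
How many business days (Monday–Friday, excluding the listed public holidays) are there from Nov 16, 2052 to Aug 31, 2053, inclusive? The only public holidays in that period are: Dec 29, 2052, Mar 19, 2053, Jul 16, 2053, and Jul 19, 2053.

203

Nov 16, 2052 is a Saturday.
From Nov 16, 2052 to Aug 31, 2053 is 289 days inclusive.
289 = 7 × 41 + 2, so there are 41 full weeks plus 2 extra days.
Each full week contributes 5 weekdays (Mon–Fri): 41 × 5 = 205.
The 2 extra days are Saturday, Sunday — none qualify.
Total: 205 + 0 = 205.
Holidays: Dec 29, 2052 (Sun); Mar 19, 2053 (Wed); Jul 16, 2053 (Wed); Jul 19, 2053 (Sat).
2 of the 4 holidays fall on weekdays; the rest are weekends and were already excluded.
Business days: 205 − 2 = 203.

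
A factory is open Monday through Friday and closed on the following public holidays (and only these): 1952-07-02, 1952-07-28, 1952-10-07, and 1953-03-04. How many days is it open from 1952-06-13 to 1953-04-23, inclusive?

221 working days

1952-06-13 is a Friday.
From 1952-06-13 to 1953-04-23 is 315 days inclusive.
315 = 7 × 45, so the span is exactly 45 full weeks.
Each full week contributes 5 weekdays (Mon–Fri): 45 × 5 = 225.
Total: 225.
Holidays: 1952-07-02 (Wed); 1952-07-28 (Mon); 1952-10-07 (Tue); 1953-03-04 (Wed).
All 4 holidays fall on weekdays, so subtract 4.
Business days: 225 − 4 = 221.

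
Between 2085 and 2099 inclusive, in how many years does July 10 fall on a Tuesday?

3

Day of week of July 10 in each year:
2085: Tue ✓, 2086: Wed, 2087: Thu, 2088: Sat, 2089: Sun, 2090: Mon, 2091: Tue ✓, 2092: Thu, 2093: Fri, 2094: Sat, 2095: Sun, 2096: Tue ✓, 2097: Wed, 2098: Thu, 2099: Fri
Tuesdays: 2085, 2091, 2096.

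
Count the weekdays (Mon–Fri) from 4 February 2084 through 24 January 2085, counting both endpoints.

254 weekdays

4 February 2084 is a Friday.
The range spans 356 days (inclusive of both endpoints).
356 = 7 × 50 + 6, so there are 50 full weeks plus 6 extra days.
Each full week contributes 5 weekdays (Mon–Fri): 50 × 5 = 250.
The 6 extra days are Friday, Saturday, Sunday, Monday, Tuesday, Wednesday — 4 of them qualify.
Total: 250 + 4 = 254.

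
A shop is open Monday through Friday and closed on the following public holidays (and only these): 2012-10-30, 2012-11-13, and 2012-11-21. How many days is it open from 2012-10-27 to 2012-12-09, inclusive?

27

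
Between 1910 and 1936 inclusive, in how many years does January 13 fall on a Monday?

4

Day of week of January 13 in each year:
1910: Thu, 1911: Fri, 1912: Sat, 1913: Mon ✓, 1914: Tue, 1915: Wed, 1916: Thu, 1917: Sat, 1918: Sun, 1919: Mon ✓, 1920: Tue, 1921: Thu, 1922: Fri, 1923: Sat, 1924: Sun, 1925: Tue, 1926: Wed, 1927: Thu, 1928: Fri, 1929: Sun, 1930: Mon ✓, 1931: Tue, 1932: Wed, 1933: Fri, 1934: Sat, 1935: Sun, 1936: Mon ✓
Mondays: 1913, 1919, 1930, 1936.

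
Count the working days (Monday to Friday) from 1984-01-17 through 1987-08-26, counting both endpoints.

1984-01-17 is a Tuesday.
That's 1318 days from start to end, counting both.
1318 = 7 × 188 + 2, so there are 188 full weeks plus 2 extra days.
Each full week contributes 5 weekdays (Mon–Fri): 188 × 5 = 940.
The 2 extra days are Tue, Wed — 2 of them qualify.
Total: 940 + 2 = 942.

942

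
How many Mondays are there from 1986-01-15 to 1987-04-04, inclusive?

1986-01-15 is a Wednesday.
From 1986-01-15 to 1987-04-04 is 445 days inclusive.
445 = 7 × 63 + 4, so there are 63 full weeks plus 4 extra days.
Each full week contributes one Monday: 63 so far.
The 4 extra days are Wed, Thu, Fri, Sat — none qualify.
Total: 63 + 0 = 63.

63 Mondays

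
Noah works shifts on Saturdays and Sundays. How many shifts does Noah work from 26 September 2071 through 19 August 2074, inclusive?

304

26 September 2071 is a Saturday.
From 26 September 2071 to 19 August 2074 is 1059 days inclusive.
1059 = 7 × 151 + 2, so there are 151 full weeks plus 2 extra days.
Each full week contributes 2 days from the set (Sat, Sun): 151 × 2 = 302.
The 2 extra days are Sat, Sun — 2 of them qualify.
Total: 302 + 2 = 304.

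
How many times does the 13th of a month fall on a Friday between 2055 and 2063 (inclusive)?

14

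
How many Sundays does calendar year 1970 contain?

52

January 1, 1970 is a Thursday.
That's 365 days from start to end, counting both.
365 = 7 × 52 + 1, so there are 52 full weeks plus 1 extra day.
Each full week contributes one Sunday: 52 so far.
The 1 extra day is Thursday — none qualify.
Total: 52 + 0 = 52.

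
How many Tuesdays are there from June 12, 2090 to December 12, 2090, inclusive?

June 12, 2090 is a Monday.
The range spans 184 days (inclusive of both endpoints).
184 = 7 × 26 + 2, so there are 26 full weeks plus 2 extra days.
Each full week contributes one Tuesday: 26 so far.
The 2 extra days are Mon, Tue — 1 of them qualifies.
Total: 26 + 1 = 27.

27 Tuesdays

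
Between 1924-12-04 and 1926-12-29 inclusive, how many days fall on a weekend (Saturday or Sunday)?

216

1924-12-04 is a Thursday.
The range spans 756 days (inclusive of both endpoints).
756 = 7 × 108, so the span is exactly 108 full weeks.
Each full week contributes 2 weekend days (Sat, Sun): 108 × 2 = 216.
Total: 216.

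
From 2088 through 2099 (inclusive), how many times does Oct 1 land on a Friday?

Day of week of October 1 in each year:
2088: Fri ✓, 2089: Sat, 2090: Sun, 2091: Mon, 2092: Wed, 2093: Thu, 2094: Fri ✓, 2095: Sat, 2096: Mon, 2097: Tue, 2098: Wed, 2099: Thu
Fridays: 2088, 2094.

2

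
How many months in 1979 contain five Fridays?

4

A month has five Fridays exactly when Friday falls within its first (length − 28) days.
Jan: 31 days, starts Mon → 5 of Mon, Tue, Wed
Feb: 28 days, starts Thu → 5 of (none)
Mar: 31 days, starts Thu → 5 of Thu, Fri, Sat ✓
Apr: 30 days, starts Sun → 5 of Sun, Mon
May: 31 days, starts Tue → 5 of Tue, Wed, Thu
Jun: 30 days, starts Fri → 5 of Fri, Sat ✓
Jul: 31 days, starts Sun → 5 of Sun, Mon, Tue
Aug: 31 days, starts Wed → 5 of Wed, Thu, Fri ✓
Sep: 30 days, starts Sat → 5 of Sat, Sun
Oct: 31 days, starts Mon → 5 of Mon, Tue, Wed
Nov: 30 days, starts Thu → 5 of Thu, Fri ✓
Dec: 31 days, starts Sat → 5 of Sat, Sun, Mon
Months with five Fridays: Mar, Jun, Aug, Nov.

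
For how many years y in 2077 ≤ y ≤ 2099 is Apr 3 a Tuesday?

3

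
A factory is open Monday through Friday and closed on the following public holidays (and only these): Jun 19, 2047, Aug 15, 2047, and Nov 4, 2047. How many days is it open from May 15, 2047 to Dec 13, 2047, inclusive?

150

May 15, 2047 is a Wednesday.
That's 213 days from start to end, counting both.
213 = 7 × 30 + 3, so there are 30 full weeks plus 3 extra days.
Each full week contributes 5 weekdays (Mon–Fri): 30 × 5 = 150.
The 3 extra days are Wed, Thu, Fri — 3 of them qualify.
Total: 150 + 3 = 153.
Holidays: Jun 19, 2047 (Wed); Aug 15, 2047 (Thu); Nov 4, 2047 (Mon).
All 3 holidays fall on weekdays, so subtract 3.
Business days: 153 − 3 = 150.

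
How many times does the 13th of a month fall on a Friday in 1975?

1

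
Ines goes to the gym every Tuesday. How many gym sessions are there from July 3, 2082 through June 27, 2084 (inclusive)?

July 3, 2082 is a Friday.
The range spans 726 days (inclusive of both endpoints).
726 = 7 × 103 + 5, so there are 103 full weeks plus 5 extra days.
Each full week contributes one Tuesday: 103 so far.
The 5 extra days are Friday, Saturday, Sunday, Monday, Tuesday — 1 of them qualifies.
Total: 103 + 1 = 104.

104 Tuesdays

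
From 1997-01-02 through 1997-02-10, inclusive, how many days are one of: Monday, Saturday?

1997-01-02 is a Thursday.
That's 40 days from start to end, counting both.
40 = 7 × 5 + 5, so there are 5 full weeks plus 5 extra days.
Each full week contributes 2 days from the set (Mon, Sat): 5 × 2 = 10.
The 5 extra days are Thu, Fri, Sat, Sun, Mon — 2 of them qualify.
Total: 10 + 2 = 12.

12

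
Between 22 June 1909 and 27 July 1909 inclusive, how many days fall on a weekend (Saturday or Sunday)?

22 June 1909 is a Tuesday.
The range spans 36 days (inclusive of both endpoints).
36 = 7 × 5 + 1, so there are 5 full weeks plus 1 extra day.
Each full week contributes 2 weekend days (Sat, Sun): 5 × 2 = 10.
The 1 extra day is Tuesday — none qualify.
Total: 10 + 0 = 10.

10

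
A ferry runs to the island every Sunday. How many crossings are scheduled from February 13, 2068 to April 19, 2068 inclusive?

February 13, 2068 is a Monday.
From February 13, 2068 to April 19, 2068 is 67 days inclusive.
67 = 7 × 9 + 4, so there are 9 full weeks plus 4 extra days.
Each full week contributes one Sunday: 9 so far.
The 4 extra days are Monday, Tuesday, Wednesday, Thursday — none qualify.
Total: 9 + 0 = 9.

9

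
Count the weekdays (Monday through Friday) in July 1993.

July 1, 1993 is a Thursday.
The range spans 31 days (inclusive of both endpoints).
31 = 7 × 4 + 3, so there are 4 full weeks plus 3 extra days.
Each full week contributes 5 weekdays (Mon–Fri): 4 × 5 = 20.
The 3 extra days are Thu, Fri, Sat — 2 of them qualify.
Total: 20 + 2 = 22.

22 weekdays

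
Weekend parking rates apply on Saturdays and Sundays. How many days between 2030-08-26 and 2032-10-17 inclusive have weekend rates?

224

2030-08-26 is a Monday.
That's 784 days from start to end, counting both.
784 = 7 × 112, so the span is exactly 112 full weeks.
Each full week contributes 2 weekend days (Sat, Sun): 112 × 2 = 224.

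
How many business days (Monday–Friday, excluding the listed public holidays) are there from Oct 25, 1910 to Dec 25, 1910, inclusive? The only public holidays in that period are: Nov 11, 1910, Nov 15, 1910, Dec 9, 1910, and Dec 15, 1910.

40 business days

Oct 25, 1910 is a Tuesday.
The range spans 62 days (inclusive of both endpoints).
62 = 7 × 8 + 6, so there are 8 full weeks plus 6 extra days.
Each full week contributes 5 weekdays (Mon–Fri): 8 × 5 = 40.
The 6 extra days are Tue, Wed, Thu, Fri, Sat, Sun — 4 of them qualify.
Total: 40 + 4 = 44.
Holidays: Nov 11, 1910 (Fri); Nov 15, 1910 (Tue); Dec 9, 1910 (Fri); Dec 15, 1910 (Thu).
All 4 holidays fall on weekdays, so subtract 4.
Business days: 44 − 4 = 40.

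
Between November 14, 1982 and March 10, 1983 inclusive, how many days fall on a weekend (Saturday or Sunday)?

33

November 14, 1982 is a Sunday.
From November 14, 1982 to March 10, 1983 is 117 days inclusive.
117 = 7 × 16 + 5, so there are 16 full weeks plus 5 extra days.
Each full week contributes 2 weekend days (Sat, Sun): 16 × 2 = 32.
The 5 extra days are Sun, Mon, Tue, Wed, Thu — 1 of them qualifies.
Total: 32 + 1 = 33.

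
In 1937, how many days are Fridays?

53

1937-01-01 is a Friday.
From 1937-01-01 to 1937-12-31 is 365 days inclusive.
365 = 7 × 52 + 1, so there are 52 full weeks plus 1 extra day.
Each full week contributes one Friday: 52 so far.
The 1 extra day is Friday — 1 of them qualifies.
Total: 52 + 1 = 53.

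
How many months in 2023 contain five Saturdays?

4

A month has five Saturdays exactly when Saturday falls within its first (length − 28) days.
Jan: 31 days, starts Sun → 5 of Sun, Mon, Tue
Feb: 28 days, starts Wed → 5 of (none)
Mar: 31 days, starts Wed → 5 of Wed, Thu, Fri
Apr: 30 days, starts Sat → 5 of Sat, Sun ✓
May: 31 days, starts Mon → 5 of Mon, Tue, Wed
Jun: 30 days, starts Thu → 5 of Thu, Fri
Jul: 31 days, starts Sat → 5 of Sat, Sun, Mon ✓
Aug: 31 days, starts Tue → 5 of Tue, Wed, Thu
Sep: 30 days, starts Fri → 5 of Fri, Sat ✓
Oct: 31 days, starts Sun → 5 of Sun, Mon, Tue
Nov: 30 days, starts Wed → 5 of Wed, Thu
Dec: 31 days, starts Fri → 5 of Fri, Sat, Sun ✓
Months with five Saturdays: Apr, Jul, Sep, Dec.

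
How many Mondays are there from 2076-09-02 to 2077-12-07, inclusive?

66 Mondays

2076-09-02 is a Wednesday.
From 2076-09-02 to 2077-12-07 is 462 days inclusive.
462 = 7 × 66, so the span is exactly 66 full weeks.
Each full week contributes one Monday: 66 so far.
Total: 66.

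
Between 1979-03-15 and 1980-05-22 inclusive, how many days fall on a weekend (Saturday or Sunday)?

124

1979-03-15 is a Thursday.
That's 435 days from start to end, counting both.
435 = 7 × 62 + 1, so there are 62 full weeks plus 1 extra day.
Each full week contributes 2 weekend days (Sat, Sun): 62 × 2 = 124.
The 1 extra day is Thu — none qualify.
Total: 124 + 0 = 124.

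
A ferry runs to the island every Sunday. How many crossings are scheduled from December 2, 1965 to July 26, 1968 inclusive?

138

December 2, 1965 is a Thursday.
From December 2, 1965 to July 26, 1968 is 968 days inclusive.
968 = 7 × 138 + 2, so there are 138 full weeks plus 2 extra days.
Each full week contributes one Sunday: 138 so far.
The 2 extra days are Thursday, Friday — none qualify.
Total: 138 + 0 = 138.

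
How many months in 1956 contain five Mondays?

A month has five Mondays exactly when Monday falls within its first (length − 28) days.
Jan: 31 days, starts Sun → 5 of Sun, Mon, Tue ✓
Feb: 29 days, starts Wed → 5 of Wed
Mar: 31 days, starts Thu → 5 of Thu, Fri, Sat
Apr: 30 days, starts Sun → 5 of Sun, Mon ✓
May: 31 days, starts Tue → 5 of Tue, Wed, Thu
Jun: 30 days, starts Fri → 5 of Fri, Sat
Jul: 31 days, starts Sun → 5 of Sun, Mon, Tue ✓
Aug: 31 days, starts Wed → 5 of Wed, Thu, Fri
Sep: 30 days, starts Sat → 5 of Sat, Sun
Oct: 31 days, starts Mon → 5 of Mon, Tue, Wed ✓
Nov: 30 days, starts Thu → 5 of Thu, Fri
Dec: 31 days, starts Sat → 5 of Sat, Sun, Mon ✓
Months with five Mondays: Jan, Apr, Jul, Oct, Dec.

5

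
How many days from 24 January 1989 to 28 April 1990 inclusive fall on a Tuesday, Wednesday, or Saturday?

24 January 1989 is a Tuesday.
The range spans 460 days (inclusive of both endpoints).
460 = 7 × 65 + 5, so there are 65 full weeks plus 5 extra days.
Each full week contributes 3 days from the set (Tue, Wed, Sat): 65 × 3 = 195.
The 5 extra days are Tuesday, Wednesday, Thursday, Friday, Saturday — 3 of them qualify.
Total: 195 + 3 = 198.

198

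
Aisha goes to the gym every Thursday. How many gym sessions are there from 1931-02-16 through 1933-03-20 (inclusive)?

1931-02-16 is a Monday.
From 1931-02-16 to 1933-03-20 is 764 days inclusive.
764 = 7 × 109 + 1, so there are 109 full weeks plus 1 extra day.
Each full week contributes one Thursday: 109 so far.
The 1 extra day is Mon — none qualify.
Total: 109 + 0 = 109.

109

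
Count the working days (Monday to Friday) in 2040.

261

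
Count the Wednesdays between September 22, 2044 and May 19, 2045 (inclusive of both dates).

September 22, 2044 is a Thursday.
The range spans 240 days (inclusive of both endpoints).
240 = 7 × 34 + 2, so there are 34 full weeks plus 2 extra days.
Each full week contributes one Wednesday: 34 so far.
The 2 extra days are Thu, Fri — none qualify.
Total: 34 + 0 = 34.

34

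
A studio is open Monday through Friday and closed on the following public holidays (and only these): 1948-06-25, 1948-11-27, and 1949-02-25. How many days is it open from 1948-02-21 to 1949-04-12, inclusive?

295

1948-02-21 is a Saturday.
The range spans 417 days (inclusive of both endpoints).
417 = 7 × 59 + 4, so there are 59 full weeks plus 4 extra days.
Each full week contributes 5 weekdays (Mon–Fri): 59 × 5 = 295.
The 4 extra days are Sat, Sun, Mon, Tue — 2 of them qualify.
Total: 295 + 2 = 297.
Holidays: 1948-06-25 (Fri); 1948-11-27 (Sat); 1949-02-25 (Fri).
2 of the 3 holidays fall on weekdays; the rest are weekends and were already excluded.
Business days: 297 − 2 = 295.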